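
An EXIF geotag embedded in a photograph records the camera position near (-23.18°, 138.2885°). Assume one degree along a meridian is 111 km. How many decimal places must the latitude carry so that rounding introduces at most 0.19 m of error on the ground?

6

One degree of latitude covers 111000 m.
Rounding to N decimal places gives at most 0.5 × 10⁻ᴺ degrees of error, i.e. 0.5 × 10⁻ᴺ × 111000 m.
Need 0.5 × 111000 × 10⁻ᴺ ≤ 0.19 → 10⁻ᴺ ≤ 3.423e-06, so N ≥ 5.47.
At 5 places the error can reach 0.555 m, but 6 places keeps it to 0.0555 m.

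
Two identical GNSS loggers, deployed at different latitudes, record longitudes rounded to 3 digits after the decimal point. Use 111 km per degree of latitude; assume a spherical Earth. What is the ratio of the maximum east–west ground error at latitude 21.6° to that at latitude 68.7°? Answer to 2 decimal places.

2.56

Rounding to 3 decimal places leaves the longitude within ±0.0005° of the true value.
Error at 21.6° = 0.0005° × 111000 × cos 21.6° ≈ 55.5 × 0.9298 = 51.603 m.
Error at 68.7° = 0.0005° × 111000 × cos 68.7° ≈ 55.5 × 0.3633 = 20.16 m.
Ratio: 51.603 / 20.16 = cos 21.6° / cos 68.7° ≈ 2.5596.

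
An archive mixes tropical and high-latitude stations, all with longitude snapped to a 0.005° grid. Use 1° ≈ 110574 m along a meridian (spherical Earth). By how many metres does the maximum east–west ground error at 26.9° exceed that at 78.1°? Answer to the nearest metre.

With a 0.005° grid the true value lies within half a step, ±0.005°/2 = ±0.0025°, of the stored one.
At 26.9°: 0.0025° × 110574 × cos 26.9° = 0.0025 × 110574 × 0.8918 ≈ 246.52 m.
At 78.1°: 0.0025° × 110574 × cos 78.1° = 0.0025 × 110574 × 0.2062 ≈ 57.002 m.
Difference: 246.52 − 57.002 = 189.52 m.

190 metres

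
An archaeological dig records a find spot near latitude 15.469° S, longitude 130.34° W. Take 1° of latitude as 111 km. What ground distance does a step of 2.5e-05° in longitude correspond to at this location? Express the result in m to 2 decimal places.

2.67 m

One degree of longitude here spans 111000 × cos 15.469° = 111000 × 0.9638 ≈ 106979 m; 2.5e-05° of that is 2.67448 m.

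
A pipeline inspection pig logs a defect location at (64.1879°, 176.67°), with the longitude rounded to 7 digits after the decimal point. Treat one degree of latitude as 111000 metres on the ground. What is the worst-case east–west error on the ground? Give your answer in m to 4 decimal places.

Rounding to 7 decimal places leaves the longitude within ±5e-08° of the true value.
Parallels shrink by cos φ, so at 64.1879° a degree of longitude is 111000 × 0.4354 ≈ 48331.8 m.
Maximum E–W displacement: 5e-08 × 48331.8 = 0.00241659 m.

0.0024 m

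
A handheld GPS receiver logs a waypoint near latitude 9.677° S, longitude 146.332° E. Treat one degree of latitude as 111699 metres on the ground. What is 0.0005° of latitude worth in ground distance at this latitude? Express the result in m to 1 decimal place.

55.8 m

0.0005° × 111699 m/° = 55.8495 m.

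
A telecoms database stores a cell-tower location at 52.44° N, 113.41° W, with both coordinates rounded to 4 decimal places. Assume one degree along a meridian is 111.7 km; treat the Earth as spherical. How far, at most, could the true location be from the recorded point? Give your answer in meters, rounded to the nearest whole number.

7 meters

Rounding to 4 decimal places leaves each coordinate within ±5e-05° of the true value.
North–south component: 5e-05° × 111700 = 5.585 m.
Longitude error → 5e-05 × 111700 × cos 52.44° = 5e-05 × 111700 × 0.6096 ≈ 3.40457 m.
The two errors are perpendicular, so the maximum displacement is √(5.585² + 3.40457²) ≈ 6.5409 m.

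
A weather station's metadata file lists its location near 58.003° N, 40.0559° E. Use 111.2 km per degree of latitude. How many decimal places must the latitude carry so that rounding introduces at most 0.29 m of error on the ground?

6

One degree of latitude covers 111200 m.
With N decimal places the half-ulp bound is 0.5·10⁻ᴺ°, or 0.5·10⁻ᴺ × 111200 m on the ground.
Setting 55600 × 10⁻ᴺ ≤ 0.29 gives 10ᴺ ≥ 1.917e+05, i.e. N ≥ 5.28.
At 5 places the error can reach 0.556 m, but 6 places keeps it to 0.0556 m.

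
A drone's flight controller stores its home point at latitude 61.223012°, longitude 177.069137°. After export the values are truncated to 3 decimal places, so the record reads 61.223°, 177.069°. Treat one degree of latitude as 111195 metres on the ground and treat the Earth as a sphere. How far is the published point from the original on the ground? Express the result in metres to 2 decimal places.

7.45 metres

The latitude changed by +0.000012° and the longitude by +0.000137°.
North–south shift: 0.000012 × 111195 = 1.33434 m.
East–west at this latitude: 0.000137° × 111195 × cos 61.223° ≈ 0.000137 × 53529.5 = 7.33354 m.
Hypotenuse of the two orthogonal shifts: √(1.33434² + 7.33354²) = 7.45394 m.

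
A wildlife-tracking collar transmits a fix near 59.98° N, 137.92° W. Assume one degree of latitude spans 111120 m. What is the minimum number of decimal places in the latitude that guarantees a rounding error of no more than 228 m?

3 decimal places

One degree of latitude covers 111120 m.
With N decimal places the half-ulp bound is 0.5·10⁻ᴺ°, or 0.5·10⁻ᴺ × 111120 m on the ground.
Setting 55560 × 10⁻ᴺ ≤ 228 gives 10ᴺ ≥ 243.7, i.e. N ≥ 2.39.
At 2 places the error can reach 556 m, but 3 places keeps it to 55.6 m.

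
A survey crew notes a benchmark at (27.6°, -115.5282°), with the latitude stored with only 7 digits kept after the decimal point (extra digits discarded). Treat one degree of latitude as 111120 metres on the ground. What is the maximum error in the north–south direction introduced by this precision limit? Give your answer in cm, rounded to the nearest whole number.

Truncating at 7 decimal places can drop up to a full unit in the last place, so the latitude may be off by as much as 1e-07°.
So the N–S error is at most 1e-07 × 111120 = 0.011112 m.
That is 0.011112 m = 1.1112 cm.

1 cm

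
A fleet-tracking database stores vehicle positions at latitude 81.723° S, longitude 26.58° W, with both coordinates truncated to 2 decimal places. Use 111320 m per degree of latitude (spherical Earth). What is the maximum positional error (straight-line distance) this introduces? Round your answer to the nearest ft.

3690 ft

Truncating at 2 decimal places can drop up to a full unit in the last place, so each coordinate may be off by as much as 0.01°.
N–S: 0.01° × 111320 m/° = 1113.2 m.
E–W at 81.723°: 0.01° × 111320 × cos 81.723° = 0.01 × 111320 × 0.1440 ≈ 160.255 m.
Worst case both components are at the extreme and orthogonal: √(1113.2² + 160.255²) ≈ 1124.68 m.
In feet: 1124.68 m ÷ 0.3048 ≈ 3689.9 ft.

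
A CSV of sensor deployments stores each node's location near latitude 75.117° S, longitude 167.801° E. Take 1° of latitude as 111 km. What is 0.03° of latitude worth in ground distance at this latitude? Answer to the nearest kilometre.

0.03° × 111000 m/° = 3330 m.
That is 3330 m = 3.33 km.

3 kilometres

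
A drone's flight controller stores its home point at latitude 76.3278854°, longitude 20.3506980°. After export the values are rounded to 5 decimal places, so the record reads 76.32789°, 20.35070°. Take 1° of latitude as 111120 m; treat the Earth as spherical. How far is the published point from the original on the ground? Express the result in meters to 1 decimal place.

Δlat = 76.3278854 − 76.32789 = -0.0000046°; Δlon = 20.3506980 − 20.35070 = -0.0000020°.
N–S: -0.0000046° × 111120 m/° = -0.511152 m.
East–west at this latitude: -0.0000020° × 111120 × cos 76.3279° ≈ -0.0000020 × 26264.9 = -0.0525298 m.
Hypotenuse of the two orthogonal shifts: √(0.511152² + 0.0525298²) = 0.513844 m.

0.5 meters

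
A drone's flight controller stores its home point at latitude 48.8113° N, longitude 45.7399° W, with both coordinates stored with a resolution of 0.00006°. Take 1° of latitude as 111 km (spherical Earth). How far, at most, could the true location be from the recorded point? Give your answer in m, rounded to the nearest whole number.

With a 0.00006° grid the true value lies within half a step, ±0.00006°/2 = ±3e-05°, of the stored one.
Latitude error → 3e-05 × 111000 = 3.33 m along the meridian.
East–west component at 48.8113°: 3e-05° × 111000 × cos 48.8113° ≈ 3e-05 × 73098.1 ≈ 2.19294 m.
Worst case both components are at the extreme and orthogonal: √(3.33² + 2.19294²) ≈ 3.98722 m.

4 m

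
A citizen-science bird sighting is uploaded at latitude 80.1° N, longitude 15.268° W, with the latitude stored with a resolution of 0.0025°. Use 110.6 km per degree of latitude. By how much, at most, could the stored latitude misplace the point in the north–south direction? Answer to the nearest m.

138 m

With a 0.0025° grid the true value lies within half a step, ±0.0025°/2 = ±0.00125°, of the stored one.
So the N–S error is at most 0.00125 × 110600 = 138.25 m.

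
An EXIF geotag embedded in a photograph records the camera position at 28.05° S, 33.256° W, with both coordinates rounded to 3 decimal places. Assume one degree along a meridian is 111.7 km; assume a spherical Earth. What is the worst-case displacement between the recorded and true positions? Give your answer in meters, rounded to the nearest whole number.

Rounding to 3 decimal places leaves each coordinate within ±0.0005° of the true value.
Latitude error → 0.0005 × 111700 = 55.85 m along the meridian.
East–west component at 28.05°: 0.0005° × 111700 × cos 28.05° ≈ 0.0005 × 98579.4 ≈ 49.2897 m.
The two errors are perpendicular, so the maximum displacement is √(55.85² + 49.2897²) ≈ 74.4896 m.

74 meters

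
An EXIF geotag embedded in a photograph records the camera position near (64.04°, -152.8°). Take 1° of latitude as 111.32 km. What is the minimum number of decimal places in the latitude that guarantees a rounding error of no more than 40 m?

One degree of latitude covers 111320 m.
With N decimal places the half-ulp bound is 0.5·10⁻ᴺ°, or 0.5·10⁻ᴺ × 111320 m on the ground.
Need 0.5 × 111320 × 10⁻ᴺ ≤ 40 → 10⁻ᴺ ≤ 7.186e-04, so N ≥ 3.14.
N = 3 would give 55.7 m (too coarse); N = 4 gives 5.57 m ≤ 40 m.

4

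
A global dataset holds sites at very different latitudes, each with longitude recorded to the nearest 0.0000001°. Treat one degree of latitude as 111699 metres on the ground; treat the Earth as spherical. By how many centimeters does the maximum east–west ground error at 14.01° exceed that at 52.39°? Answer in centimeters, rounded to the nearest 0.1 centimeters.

Rounding to 7 decimal places leaves the longitude within ±5e-08° of the true value.
At 14.01°: 5e-08° × 111699 × cos 14.01° = 5e-08 × 111699 × 0.9703 ≈ 0.0054188 m.
At 52.39°: 5e-08° × 111699 × cos 52.39° = 5e-08 × 111699 × 0.6103 ≈ 0.0034084 m.
Difference: 0.0054188 − 0.0034084 = 0.0020104 m.
That is 0.00201041 m = 0.20104 cm.

0.2 centimeters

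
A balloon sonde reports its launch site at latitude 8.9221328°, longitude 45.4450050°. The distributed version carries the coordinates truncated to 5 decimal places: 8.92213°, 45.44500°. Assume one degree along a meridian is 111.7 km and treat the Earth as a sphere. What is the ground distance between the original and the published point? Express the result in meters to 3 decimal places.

0.634 meters

Δlat = 8.9221328 − 8.92213 = +0.0000028°; Δlon = 45.4450050 − 45.44500 = +0.0000050°.
N–S: 0.0000028° × 111700 m/° = 0.31276 m.
East–west at this latitude: 0.0000050° × 111700 × cos 8.92213° ≈ 0.0000050 × 110348 = 0.551742 m.
Combined displacement = (0.31276² + 0.551742²)^½ ≈ 0.634223 m.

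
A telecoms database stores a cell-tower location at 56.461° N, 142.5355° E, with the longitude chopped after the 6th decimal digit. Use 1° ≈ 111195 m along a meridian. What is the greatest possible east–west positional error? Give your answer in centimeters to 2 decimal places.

6.14 centimeters

Truncating at 6 decimal places can drop up to a full unit in the last place, so the longitude may be off by as much as 1e-06°.
Parallels shrink by cos φ, so at 56.461° a degree of longitude is 111195 × 0.5525 ≈ 61435.7 m.
So at most 1e-06° × 61435.7 ≈ 0.0614357 m east–west.
That is 0.0614357 m = 6.1436 cm.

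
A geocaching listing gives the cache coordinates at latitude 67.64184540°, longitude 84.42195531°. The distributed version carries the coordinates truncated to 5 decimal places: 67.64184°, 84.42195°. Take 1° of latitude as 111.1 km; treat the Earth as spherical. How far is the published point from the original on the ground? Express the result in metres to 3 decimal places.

Δlat = 67.64184540 − 67.64184 = +0.00000540°; Δlon = 84.42195531 − 84.42195 = +0.00000531°.
North–south shift: 0.00000540 × 111100 = 0.59994 m.
East–west at this latitude: 0.00000531° × 111100 × cos 67.6418° ≈ 0.00000531 × 42261.9 = 0.224411 m.
Distance: √(0.59994² + 0.224411²) ≈ 0.640537 m.

0.641 metres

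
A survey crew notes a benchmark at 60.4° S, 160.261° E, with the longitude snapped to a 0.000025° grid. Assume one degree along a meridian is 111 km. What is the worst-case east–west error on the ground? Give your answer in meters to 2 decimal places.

0.69 meters

With a 0.000025° grid the true value lies within half a step, ±0.000025°/2 = ±1.25e-05°, of the stored one.
At latitude 60.4° a degree of longitude spans 111000 m × cos 60.4° = 111000 × 0.4939 ≈ 54827.5 m.
So at most 1.25e-05° × 54827.5 ≈ 0.685344 m east–west.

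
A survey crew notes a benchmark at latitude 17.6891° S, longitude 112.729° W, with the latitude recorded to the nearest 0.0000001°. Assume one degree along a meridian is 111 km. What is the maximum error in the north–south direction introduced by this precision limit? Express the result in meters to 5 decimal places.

Rounding to 7 decimal places leaves the latitude within ±5e-08° of the true value.
So the N–S error is at most 5e-08 × 111000 = 0.00555 m.

0.00555 meters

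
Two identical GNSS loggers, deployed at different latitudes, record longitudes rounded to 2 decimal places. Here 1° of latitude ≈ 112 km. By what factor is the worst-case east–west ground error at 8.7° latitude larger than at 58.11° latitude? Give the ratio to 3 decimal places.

1.871

Rounding to 2 decimal places leaves the longitude within ±0.005° of the true value.
Error at 8.7° = 0.005° × 112000 × cos 8.7° ≈ 560 × 0.9885 = 553.56 m.
At 58.11°: 0.005° × 112000 × cos 58.11° = 0.005 × 112000 × 0.5283 ≈ 295.84 m.
Ratio: 553.56 / 295.84 = cos 8.7° / cos 58.11° ≈ 1.8711.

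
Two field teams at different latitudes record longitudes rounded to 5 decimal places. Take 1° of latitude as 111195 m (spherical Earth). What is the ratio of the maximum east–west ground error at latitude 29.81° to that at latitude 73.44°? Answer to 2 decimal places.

Rounding to 5 decimal places leaves the longitude within ±5e-06° of the true value.
At 29.81°: 5e-06° × 111195 × cos 29.81° = 5e-06 × 111195 × 0.8677 ≈ 0.48241 m.
Error at 73.44° = 5e-06° × 111195 × cos 73.44° ≈ 0.55597 × 0.2850 = 0.15846 m.
Ratio: 0.48241 / 0.15846 = cos 29.81° / cos 73.44° ≈ 3.0443.

3.04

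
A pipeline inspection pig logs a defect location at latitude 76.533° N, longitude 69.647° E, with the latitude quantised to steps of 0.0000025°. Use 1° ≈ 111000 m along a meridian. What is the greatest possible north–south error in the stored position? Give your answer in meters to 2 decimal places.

0.14 meters

With a 0.0000025° grid the true value lies within half a step, ±0.0000025°/2 = ±1.25e-06°, of the stored one.
So the N–S error is at most 1.25e-06 × 111000 = 0.13875 m.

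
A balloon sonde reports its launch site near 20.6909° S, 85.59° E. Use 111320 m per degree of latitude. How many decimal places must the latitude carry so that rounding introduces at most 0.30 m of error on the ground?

6 decimal places

One degree of latitude covers 111320 m.
Rounding to N decimal places gives at most 0.5 × 10⁻ᴺ degrees of error, i.e. 0.5 × 10⁻ᴺ × 111320 m.
Need 0.5 × 111320 × 10⁻ᴺ ≤ 0.30 → 10⁻ᴺ ≤ 5.390e-06, so N ≥ 5.27.
At 5 places the error can reach 0.557 m, but 6 places keeps it to 0.0557 m.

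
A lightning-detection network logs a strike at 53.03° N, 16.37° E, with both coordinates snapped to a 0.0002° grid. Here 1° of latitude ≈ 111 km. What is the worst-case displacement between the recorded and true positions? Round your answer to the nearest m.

13 m

With a 0.0002° grid the true value lies within half a step, ±0.0002°/2 = ±0.0001°, of the stored one.
Latitude error → 0.0001 × 111000 = 11.1 m along the meridian.
East–west component at 53.03°: 0.0001° × 111000 × cos 53.03° ≈ 0.0001 × 66755 ≈ 6.6755 m.
Combining orthogonally: (11.1² + 6.6755²)^½ ≈ 12.9527 m.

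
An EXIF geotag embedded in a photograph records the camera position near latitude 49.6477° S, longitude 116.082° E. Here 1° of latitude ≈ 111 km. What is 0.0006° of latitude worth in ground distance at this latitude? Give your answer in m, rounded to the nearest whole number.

0.0006° × 111000 m/° = 66.6 m.

67 m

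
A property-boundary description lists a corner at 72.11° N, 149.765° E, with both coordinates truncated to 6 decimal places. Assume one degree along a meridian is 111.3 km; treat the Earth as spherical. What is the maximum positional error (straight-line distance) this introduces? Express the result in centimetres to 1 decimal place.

11.6 centimetres

Truncating at 6 decimal places can drop up to a full unit in the last place, so each coordinate may be off by as much as 1e-06°.
North–south component: 1e-06° × 111300 = 0.1113 m.
Longitude error → 1e-06 × 111300 × cos 72.11° = 1e-06 × 111300 × 0.3072 ≈ 0.0341903 m.
Worst case both components are at the extreme and orthogonal: √(0.1113² + 0.0341903²) ≈ 0.116433 m.
That is 0.116433 m = 11.643 cm.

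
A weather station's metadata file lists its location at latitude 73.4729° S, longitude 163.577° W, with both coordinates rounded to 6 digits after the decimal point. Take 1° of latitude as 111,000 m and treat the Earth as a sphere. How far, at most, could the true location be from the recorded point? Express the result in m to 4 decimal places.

Rounding to 6 decimal places leaves each coordinate within ±5e-07° of the true value.
North–south component: 5e-07° × 111000 = 0.0555 m.
East–west component at 73.4729°: 5e-07° × 111000 × cos 73.4729° ≈ 5e-07 × 31576 ≈ 0.015788 m.
Worst case both components are at the extreme and orthogonal: √(0.0555² + 0.015788²) ≈ 0.0577019 m.

0.0577 m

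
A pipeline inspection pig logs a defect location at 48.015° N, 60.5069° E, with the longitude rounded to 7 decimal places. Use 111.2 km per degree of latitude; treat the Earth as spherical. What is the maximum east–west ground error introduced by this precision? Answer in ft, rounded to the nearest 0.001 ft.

Rounding to 7 decimal places leaves the longitude within ±5e-08° of the true value.
Parallels shrink by cos φ, so at 48.015° a degree of longitude is 111200 × 0.6689 ≈ 74385.7 m.
Maximum E–W displacement: 5e-08 × 74385.7 = 0.00371928 m.
Converting: 0.00371928 m × 3.2808 ft/m ≈ 0.012202 ft.

0.012 ft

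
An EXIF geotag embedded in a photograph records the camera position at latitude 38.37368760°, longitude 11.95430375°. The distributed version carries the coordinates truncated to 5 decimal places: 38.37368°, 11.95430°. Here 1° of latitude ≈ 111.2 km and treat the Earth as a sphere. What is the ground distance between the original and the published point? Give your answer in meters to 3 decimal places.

0.906 meters

The latitude changed by +0.00000760° and the longitude by +0.00000375°.
North–south shift: 0.00000760 × 111200 = 0.84512 m.
East–west at this latitude: 0.00000375° × 111200 × cos 38.3737° ≈ 0.00000375 × 87178.4 = 0.326919 m.
Hypotenuse of the two orthogonal shifts: √(0.84512² + 0.326919²) = 0.906148 m.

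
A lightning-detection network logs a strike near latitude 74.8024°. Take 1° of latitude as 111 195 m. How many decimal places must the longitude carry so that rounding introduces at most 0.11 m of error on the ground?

At 74.8024° one degree of longitude covers 111195 × cos 74.8024° ≈ 111195 × 0.2621 ≈ 29149.6 m.
With N decimal places the half-ulp bound is 0.5·10⁻ᴺ°, or 0.5·10⁻ᴺ × 29149.6 m on the ground.
Setting 14574.8 × 10⁻ᴺ ≤ 0.11 gives 10ᴺ ≥ 1.325e+05, i.e. N ≥ 5.12.
So 6 decimal places suffice (0.0146 m); 5 would allow up to 0.146 m.

6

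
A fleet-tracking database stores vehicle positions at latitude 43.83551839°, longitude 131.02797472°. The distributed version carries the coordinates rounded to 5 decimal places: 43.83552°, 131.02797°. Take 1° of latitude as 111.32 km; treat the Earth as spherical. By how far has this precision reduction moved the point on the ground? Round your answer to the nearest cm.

42 cm

The latitude changed by -0.00000161° and the longitude by +0.00000472°.
N–S: -0.00000161° × 111320 m/° = -0.179225 m.
East–west at this latitude: 0.00000472° × 111320 × cos 43.8355° ≈ 0.00000472 × 80298.6 = 0.379009 m.
Combined displacement = (0.179225² + 0.379009²)^½ ≈ 0.419249 m.
That is 0.419249 m = 41.925 cm.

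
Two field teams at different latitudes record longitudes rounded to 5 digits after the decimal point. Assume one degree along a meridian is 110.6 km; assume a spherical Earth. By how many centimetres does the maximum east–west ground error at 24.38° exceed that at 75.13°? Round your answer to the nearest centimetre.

36 centimetres

Rounding to 5 decimal places leaves the longitude within ±5e-06° of the true value.
Error at 24.38° = 5e-06° × 110600 × cos 24.38° ≈ 0.553 × 0.9108 = 0.50369 m.
Error at 75.13° = 5e-06° × 110600 × cos 75.13° ≈ 0.553 × 0.2566 = 0.14191 m.
So the lower-latitude error exceeds the higher by 0.50369 − 0.14191 = 0.36177 m.
That is 0.361773 m = 36.177 cm.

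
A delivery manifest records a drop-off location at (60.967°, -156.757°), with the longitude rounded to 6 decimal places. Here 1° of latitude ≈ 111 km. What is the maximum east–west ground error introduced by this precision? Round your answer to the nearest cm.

Rounding to 6 decimal places leaves the longitude within ±5e-07° of the true value.
At latitude 60.967° a degree of longitude spans 111000 m × cos 60.967° = 111000 × 0.4853 ≈ 53869.8 m.
East–west error: 5e-07° × 53869.8 m/° ≈ 0.0269349 m.
That is 0.0269349 m = 2.6935 cm.

3 cm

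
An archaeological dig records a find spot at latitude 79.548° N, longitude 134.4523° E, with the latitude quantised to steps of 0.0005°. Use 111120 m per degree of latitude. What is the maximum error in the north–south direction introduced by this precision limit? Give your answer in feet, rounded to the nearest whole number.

91 feet

With a 0.0005° grid the true value lies within half a step, ±0.0005°/2 = ±0.00025°, of the stored one.
So the N–S error is at most 0.00025 × 111120 = 27.78 m.
Converting: 27.78 m × 3.2808 ft/m ≈ 91.142 ft.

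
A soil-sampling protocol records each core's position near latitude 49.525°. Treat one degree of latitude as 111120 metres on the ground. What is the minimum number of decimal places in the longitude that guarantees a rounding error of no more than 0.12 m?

At 49.525° one degree of longitude covers 111120 × cos 49.525° ≈ 111120 × 0.6491 ≈ 72129.8 m.
With N decimal places the half-ulp bound is 0.5·10⁻ᴺ°, or 0.5·10⁻ᴺ × 72129.8 m on the ground.
Setting 36064.9 × 10⁻ᴺ ≤ 0.12 gives 10ᴺ ≥ 3.005e+05, i.e. N ≥ 5.48.
N = 5 would give 0.361 m (too coarse); N = 6 gives 0.0361 m ≤ 0.12 m.

6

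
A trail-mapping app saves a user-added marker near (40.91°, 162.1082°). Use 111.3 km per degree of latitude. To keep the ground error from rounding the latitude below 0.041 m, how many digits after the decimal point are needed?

7

One degree of latitude covers 111300 m.
Rounding to N decimal places gives at most 0.5 × 10⁻ᴺ degrees of error, i.e. 0.5 × 10⁻ᴺ × 111300 m.
Need 0.5 × 111300 × 10⁻ᴺ ≤ 0.041 → 10⁻ᴺ ≤ 7.367e-07, so N ≥ 6.13.
So 7 decimal places suffice (0.00556 m); 6 would allow up to 0.0556 m.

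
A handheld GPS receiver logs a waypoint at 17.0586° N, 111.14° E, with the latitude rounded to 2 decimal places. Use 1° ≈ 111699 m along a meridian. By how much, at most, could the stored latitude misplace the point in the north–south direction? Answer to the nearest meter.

Rounding to 2 decimal places leaves the latitude within ±0.005° of the true value.
Along the meridian that is 0.005° × 111699 m/° = 558.495 m.

558 meters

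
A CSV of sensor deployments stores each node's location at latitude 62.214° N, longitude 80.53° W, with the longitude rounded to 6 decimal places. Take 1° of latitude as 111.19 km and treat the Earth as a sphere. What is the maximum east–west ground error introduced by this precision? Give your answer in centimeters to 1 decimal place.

2.6 centimeters

Rounding to 6 decimal places leaves the longitude within ±5e-07° of the true value.
At latitude 62.214° a degree of longitude spans 111190 m × cos 62.214° = 111190 × 0.4662 ≈ 51833.5 m.
East–west error: 5e-07° × 51833.5 m/° ≈ 0.0259167 m.
That is 0.0259167 m = 2.5917 cm.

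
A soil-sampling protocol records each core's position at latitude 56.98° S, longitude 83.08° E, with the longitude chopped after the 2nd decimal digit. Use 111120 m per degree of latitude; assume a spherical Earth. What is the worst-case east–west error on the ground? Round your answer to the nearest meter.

606 meters

Truncating at 2 decimal places can drop up to a full unit in the last place, so the longitude may be off by as much as 0.01°.
Parallels shrink by cos φ, so at 56.98° a degree of longitude is 111120 × 0.5449 ≈ 60552.8 m.
So at most 0.01° × 60552.8 ≈ 605.528 m east–west.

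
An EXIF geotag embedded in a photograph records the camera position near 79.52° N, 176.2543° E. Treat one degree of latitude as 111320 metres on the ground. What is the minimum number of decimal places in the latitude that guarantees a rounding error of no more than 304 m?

3

One degree of latitude covers 111320 m.
Rounding to N decimal places gives at most 0.5 × 10⁻ᴺ degrees of error, i.e. 0.5 × 10⁻ᴺ × 111320 m.
Setting 55660 × 10⁻ᴺ ≤ 304 gives 10ᴺ ≥ 183.1, i.e. N ≥ 2.26.
At 2 places the error can reach 557 m, but 3 places keeps it to 55.7 m.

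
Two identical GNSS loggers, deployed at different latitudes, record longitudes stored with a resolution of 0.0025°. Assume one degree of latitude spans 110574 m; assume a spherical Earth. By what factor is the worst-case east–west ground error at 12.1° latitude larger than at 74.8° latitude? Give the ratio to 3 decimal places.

3.729

With a 0.0025° grid the true value lies within half a step, ±0.0025°/2 = ±0.00125°, of the stored one.
Error at 12.1° = 0.00125° × 110574 × cos 12.1° ≈ 138.22 × 0.9778 = 135.15 m.
At 74.8°: 0.00125° × 110574 × cos 74.8° = 0.00125 × 110574 × 0.2622 ≈ 36.239 m.
The ratio reduces to cos 12.1° / cos 74.8° = 0.9778/0.2622 ≈ 3.7293.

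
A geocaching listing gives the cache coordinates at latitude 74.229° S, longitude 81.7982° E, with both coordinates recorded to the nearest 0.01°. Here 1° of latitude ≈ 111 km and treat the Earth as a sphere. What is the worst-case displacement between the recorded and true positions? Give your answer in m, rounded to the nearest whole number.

Rounding to 2 decimal places leaves each coordinate within ±0.005° of the true value.
N–S: 0.005° × 111000 m/° = 555 m.
East–west component at 74.229°: 0.005° × 111000 × cos 74.229° ≈ 0.005 × 30169 ≈ 150.845 m.
Combining orthogonally: (555² + 150.845²)^½ ≈ 575.134 m.

575 m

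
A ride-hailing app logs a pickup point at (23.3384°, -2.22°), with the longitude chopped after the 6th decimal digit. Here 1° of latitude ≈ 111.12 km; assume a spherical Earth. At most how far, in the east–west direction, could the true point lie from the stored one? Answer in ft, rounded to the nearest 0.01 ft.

Truncating at 6 decimal places can drop up to a full unit in the last place, so the longitude may be off by as much as 1e-06°.
Parallels shrink by cos φ, so at 23.3384° a degree of longitude is 111120 × 0.9182 ≈ 102028 m.
East–west error: 1e-06° × 102028 m/° ≈ 0.102028 m.
Converting: 0.102028 m × 3.2808 ft/m ≈ 0.33474 ft.

0.33 ft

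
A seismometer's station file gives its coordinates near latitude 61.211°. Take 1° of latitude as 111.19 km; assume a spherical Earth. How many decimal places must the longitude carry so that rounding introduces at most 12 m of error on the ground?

4 decimal places

At 61.211° one degree of longitude covers 111190 × cos 61.211° ≈ 111190 × 0.4816 ≈ 53547.5 m.
N decimal places → at most half a unit in the last place, 0.5 × 10⁻ᴺ° = 53547.5/2 × 10⁻ᴺ m.
Setting 26773.7 × 10⁻ᴺ ≤ 12 gives 10ᴺ ≥ 2231, i.e. N ≥ 3.35.
N = 3 would give 26.8 m (too coarse); N = 4 gives 2.68 m ≤ 12 m.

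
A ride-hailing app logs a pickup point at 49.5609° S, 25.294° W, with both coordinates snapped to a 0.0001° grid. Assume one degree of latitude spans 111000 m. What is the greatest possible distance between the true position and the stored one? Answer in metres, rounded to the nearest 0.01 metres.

With a 0.0001° grid the true value lies within half a step, ±0.0001°/2 = ±5e-05°, of the stored one.
North–south component: 5e-05° × 111000 = 5.55 m.
Longitude error → 5e-05 × 111000 × cos 49.5609° = 5e-05 × 111000 × 0.6486 ≈ 3.59995 m.
The two errors are perpendicular, so the maximum displacement is √(5.55² + 3.59995²) ≈ 6.6153 m.

6.62 metres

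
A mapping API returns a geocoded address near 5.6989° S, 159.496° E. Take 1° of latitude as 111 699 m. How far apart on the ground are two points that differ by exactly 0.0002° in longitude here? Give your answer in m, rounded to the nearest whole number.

22 m

At 5.6989° a degree of longitude is 111699 × cos 5.6989° ≈ 111147 m, so 0.0002° corresponds to 22.2294 m.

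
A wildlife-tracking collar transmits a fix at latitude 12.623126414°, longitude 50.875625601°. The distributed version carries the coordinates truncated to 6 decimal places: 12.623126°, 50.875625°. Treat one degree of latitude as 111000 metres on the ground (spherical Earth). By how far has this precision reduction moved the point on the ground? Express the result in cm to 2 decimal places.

7.97 cm

The latitude changed by +0.000000414° and the longitude by +0.000000601°.
N–S: 0.000000414° × 111000 m/° = 0.045954 m.
East–west at this latitude: 0.000000601° × 111000 × cos 12.6231° ≈ 0.000000601 × 108317 = 0.0650985 m.
Combined displacement = (0.045954² + 0.0650985²)^½ ≈ 0.0796843 m.
That is 0.0796843 m = 7.9684 cm.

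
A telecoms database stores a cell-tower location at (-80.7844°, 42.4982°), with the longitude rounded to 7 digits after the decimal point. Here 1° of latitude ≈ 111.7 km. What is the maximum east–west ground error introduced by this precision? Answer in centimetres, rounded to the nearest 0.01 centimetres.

0.09 centimetres

Rounding to 7 decimal places leaves the longitude within ±5e-08° of the true value.
At latitude 80.7844° a degree of longitude spans 111700 m × cos 80.7844° = 111700 × 0.1601 ≈ 17888.7 m.
East–west error: 5e-08° × 17888.7 m/° ≈ 0.000894437 m.
That is 0.000894437 m = 0.089444 cm.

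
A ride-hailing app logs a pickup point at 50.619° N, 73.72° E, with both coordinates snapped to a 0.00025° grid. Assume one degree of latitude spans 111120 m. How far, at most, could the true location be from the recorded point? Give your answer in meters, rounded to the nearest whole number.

With a 0.00025° grid the true value lies within half a step, ±0.00025°/2 = ±0.000125°, of the stored one.
Latitude error → 0.000125 × 111120 = 13.89 m along the meridian.
East–west component at 50.619°: 0.000125° × 111120 × cos 50.619° ≈ 0.000125 × 70502.8 ≈ 8.81285 m.
Worst case both components are at the extreme and orthogonal: √(13.89² + 8.81285²) ≈ 16.4499 m.

16 meters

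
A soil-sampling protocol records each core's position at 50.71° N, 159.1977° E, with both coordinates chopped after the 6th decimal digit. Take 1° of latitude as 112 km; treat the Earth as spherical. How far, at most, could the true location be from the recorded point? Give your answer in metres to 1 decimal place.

0.1 metres

Truncating at 6 decimal places can drop up to a full unit in the last place, so each coordinate may be off by as much as 1e-06°.
Latitude error → 1e-06 × 112000 = 0.112 m along the meridian.
E–W at 50.71°: 1e-06° × 112000 × cos 50.71° = 1e-06 × 112000 × 0.6332 ≈ 0.0709235 m.
Combining orthogonally: (0.112² + 0.0709235²)^½ ≈ 0.132568 m.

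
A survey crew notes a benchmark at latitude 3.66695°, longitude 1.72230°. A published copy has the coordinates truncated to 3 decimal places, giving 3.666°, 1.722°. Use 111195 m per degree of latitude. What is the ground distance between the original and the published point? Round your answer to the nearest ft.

363 ft

The latitude changed by +0.00095° and the longitude by +0.00030°.
North–south shift: 0.00095 × 111195 = 105.635 m.
East–west at this latitude: 0.00030° × 111195 × cos 3.666° ≈ 0.00030 × 110967 = 33.2902 m.
Hypotenuse of the two orthogonal shifts: √(105.635² + 33.2902²) = 110.757 m.
In feet: 110.757 m ÷ 0.3048 ≈ 363.37 ft.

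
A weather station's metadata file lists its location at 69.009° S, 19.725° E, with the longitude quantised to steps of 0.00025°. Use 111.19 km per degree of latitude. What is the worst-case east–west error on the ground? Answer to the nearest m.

5 m

With a 0.00025° grid the true value lies within half a step, ±0.00025°/2 = ±0.000125°, of the stored one.
At latitude 69.009° a degree of longitude spans 111190 m × cos 69.009° = 111190 × 0.3582 ≈ 39830.6 m.
Maximum E–W displacement: 0.000125 × 39830.6 = 4.97883 m.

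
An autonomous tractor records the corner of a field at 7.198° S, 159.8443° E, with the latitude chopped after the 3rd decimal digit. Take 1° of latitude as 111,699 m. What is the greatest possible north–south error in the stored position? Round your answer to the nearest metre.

Truncating at 3 decimal places can drop up to a full unit in the last place, so the latitude may be off by as much as 0.001°.
Along the meridian that is 0.001° × 111699 m/° = 111.699 m.

112 metres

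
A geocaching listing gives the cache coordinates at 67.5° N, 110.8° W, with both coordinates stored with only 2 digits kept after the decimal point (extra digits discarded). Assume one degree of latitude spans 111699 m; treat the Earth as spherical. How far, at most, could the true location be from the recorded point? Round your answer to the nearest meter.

Truncating at 2 decimal places can drop up to a full unit in the last place, so each coordinate may be off by as much as 0.01°.
North–south component: 0.01° × 111699 = 1116.99 m.
East–west component at 67.5°: 0.01° × 111699 × cos 67.5° ≈ 0.01 × 42745.4 ≈ 427.454 m.
Combining orthogonally: (1116.99² + 427.454²)^½ ≈ 1195.99 m.

1196 meters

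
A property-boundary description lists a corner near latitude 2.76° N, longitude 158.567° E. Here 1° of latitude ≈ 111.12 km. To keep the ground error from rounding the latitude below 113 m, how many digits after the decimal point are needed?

3 decimal places

One degree of latitude covers 111120 m.
Rounding to N decimal places gives at most 0.5 × 10⁻ᴺ degrees of error, i.e. 0.5 × 10⁻ᴺ × 111120 m.
Need 0.5 × 111120 × 10⁻ᴺ ≤ 113 → 10⁻ᴺ ≤ 2.034e-03, so N ≥ 2.69.
So 3 decimal places suffice (55.6 m); 2 would allow up to 556 m.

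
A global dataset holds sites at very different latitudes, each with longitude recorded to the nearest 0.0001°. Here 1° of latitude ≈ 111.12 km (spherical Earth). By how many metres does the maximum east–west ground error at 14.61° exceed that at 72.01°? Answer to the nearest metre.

4 metres

Rounding to 4 decimal places leaves the longitude within ±5e-05° of the true value.
Error at 14.61° = 5e-05° × 111120 × cos 14.61° ≈ 5.556 × 0.9677 = 5.3763 m.
Error at 72.01° = 5e-05° × 111120 × cos 72.01° ≈ 5.556 × 0.3089 = 1.716 m.
Difference: 5.3763 − 1.716 = 3.6604 m.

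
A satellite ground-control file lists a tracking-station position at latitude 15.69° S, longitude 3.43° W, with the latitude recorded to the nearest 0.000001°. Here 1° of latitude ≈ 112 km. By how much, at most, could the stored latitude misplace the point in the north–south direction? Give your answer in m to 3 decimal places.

0.056 m

Rounding to 6 decimal places leaves the latitude within ±5e-07° of the true value.
Along the meridian that is 5e-07° × 112000 m/° = 0.056 m.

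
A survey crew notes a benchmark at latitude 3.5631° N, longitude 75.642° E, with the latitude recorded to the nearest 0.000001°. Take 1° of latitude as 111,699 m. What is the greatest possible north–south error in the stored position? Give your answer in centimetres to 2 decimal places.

5.58 centimetres

Rounding to 6 decimal places leaves the latitude within ±5e-07° of the true value.
Along the meridian that is 5e-07° × 111699 m/° = 0.0558495 m.
That is 0.0558495 m = 5.5849 cm.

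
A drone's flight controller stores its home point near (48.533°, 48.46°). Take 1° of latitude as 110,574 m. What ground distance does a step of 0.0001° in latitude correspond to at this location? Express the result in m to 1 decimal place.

11.1 m

Along a meridian 0.0001° is 0.0001 × 110574 = 11.0574 m.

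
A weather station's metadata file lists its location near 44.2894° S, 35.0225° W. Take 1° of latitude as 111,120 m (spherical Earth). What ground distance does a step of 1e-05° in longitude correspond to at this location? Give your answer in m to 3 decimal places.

0.795 m

1e-05° of longitude at 44.2894° is 1e-05 × 111120 × cos 44.2894° ≈ 1e-05 × 79542.1 = 0.795421 m.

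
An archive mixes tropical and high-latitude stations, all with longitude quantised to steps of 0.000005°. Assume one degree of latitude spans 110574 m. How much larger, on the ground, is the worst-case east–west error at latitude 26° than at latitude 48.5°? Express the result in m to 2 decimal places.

With a 0.000005° grid the true value lies within half a step, ±0.000005°/2 = ±2.5e-06°, of the stored one.
At 26°: 2.5e-06° × 110574 × cos 26° = 2.5e-06 × 110574 × 0.8988 ≈ 0.24846 m.
Error at 48.5° = 2.5e-06° × 110574 × cos 48.5° ≈ 0.27643 × 0.6626 = 0.18317 m.
Difference: 0.24846 − 0.18317 = 0.065287 m.

0.07 m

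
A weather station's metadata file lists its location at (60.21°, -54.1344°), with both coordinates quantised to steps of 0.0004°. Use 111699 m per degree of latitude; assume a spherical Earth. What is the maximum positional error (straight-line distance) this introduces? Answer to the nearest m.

With a 0.0004° grid the true value lies within half a step, ±0.0004°/2 = ±0.0002°, of the stored one.
N–S: 0.0002° × 111699 m/° = 22.3398 m.
E–W at 60.21°: 0.0002° × 111699 × cos 60.21° = 0.0002 × 111699 × 0.4968 ≈ 11.0989 m.
Worst case both components are at the extreme and orthogonal: √(22.3398² + 11.0989²) ≈ 24.945 m.

25 m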